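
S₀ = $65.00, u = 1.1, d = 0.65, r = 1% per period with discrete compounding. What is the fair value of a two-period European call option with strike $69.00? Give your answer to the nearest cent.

Risk-neutral probability p = (1 + 0.01 − 0.65)/(1.1 − 0.65) = 0.3600/0.4500 = 0.8000
Terminal stock prices: S_uu = 78.65, S_ud = 46.48, S_dd = 27.46
Terminal payoffs (S − K): max(9.65, 0) = 9.65, max(-22.52, 0) = 0, max(-41.54, 0) = 0
Node u (S = 71.5): V_u = 1/1.01·[0.8000·9.6500 + 0.2000·0.0000] = 7.6436
Node d (S = 42.25): V_d = 1/1.01·[0.8000·0.0000 + 0.2000·0.0000] = 0.0000
Node 0 (S = 65): V_0 = 1/1.01·[0.8000·7.6436 + 0.2000·0.0000] = 6.0543

$6.05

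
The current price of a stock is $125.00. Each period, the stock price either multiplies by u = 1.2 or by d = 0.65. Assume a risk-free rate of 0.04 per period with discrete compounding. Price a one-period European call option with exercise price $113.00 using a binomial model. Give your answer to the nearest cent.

Risk-neutral probability p = (1 + 0.04 − 0.65)/(1.2 − 0.65) = 0.3900/0.5500 = 0.7091
Terminal stock prices: S_u = 150, S_d = 81.25
Terminal payoffs (S − K): max(37, 0) = 37, max(-31.75, 0) = 0
Node 0 (S = 125): V_0 = 1/1.04·[0.7091·37.0000 + 0.2909·0.0000] = 25.2273

$25.23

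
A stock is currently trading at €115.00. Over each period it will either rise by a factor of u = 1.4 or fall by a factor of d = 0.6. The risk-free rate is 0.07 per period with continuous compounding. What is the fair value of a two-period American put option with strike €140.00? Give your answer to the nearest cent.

Risk-neutral probability p = (e^0.07 − 0.6)/(1.4 − 0.6) = 0.4725/0.8000 = 0.5906
Terminal stock prices: S_uu = 225.4, S_ud = 96.6, S_dd = 41.4
Terminal payoffs (K − S): max(-85.4, 0) = 0, max(43.4, 0) = 43.4, max(98.6, 0) = 98.6
Node u (S = 161): continuation = e^(−0.07)·[0.5906·0.0000 + 0.4094·43.4000] = 16.5653; exercise value = 0.0000 ≤ continuation, so V_u = 16.5653
Node d (S = 69): continuation = e^(−0.07)·[0.5906·43.4000 + 0.4094·98.6000] = 61.5351; exercise value = 71.0000 > continuation, so V_d = 71.0000 (exercise)
Node 0 (S = 115): continuation = e^(−0.07)·[0.5906·16.5653 + 0.4094·71.0000] = 36.2225; exercise value = 25.0000 ≤ continuation, so V_0 = 36.2225

€36.22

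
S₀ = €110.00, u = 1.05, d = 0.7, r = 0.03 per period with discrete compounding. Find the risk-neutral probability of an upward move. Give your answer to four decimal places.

Risk-neutral probability p = (1 + 0.03 − 0.7)/(1.05 − 0.7) = 0.3300/0.3500 = 0.9429

p = 0.9429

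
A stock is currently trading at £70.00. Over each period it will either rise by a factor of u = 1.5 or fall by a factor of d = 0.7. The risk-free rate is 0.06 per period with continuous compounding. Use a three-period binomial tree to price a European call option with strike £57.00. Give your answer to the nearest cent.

£28.80

Risk-neutral probability p = (e^0.06 − 0.7)/(1.5 − 0.7) = 0.3618/0.8000 = 0.4523
Terminal stock prices: S_uuu = 236.2, S_uud = 110.2, S_udd = 51.45, S_ddd = 24.01
Terminal payoffs (S − K): max(179.2, 0) = 179.2, max(53.25, 0) = 53.25, max(-5.55, 0) = 0, max(-32.99, 0) = 0
Node uu (S = 157.5): V_uu = e^(−0.06)·[0.4523·179.2500 + 0.5477·53.2500] = 103.8194
Node ud (S = 73.5): V_ud = e^(−0.06)·[0.4523·53.2500 + 0.5477·0.0000] = 22.6822
Node dd (S = 34.3): V_dd = e^(−0.06)·[0.4523·0.0000 + 0.5477·0.0000] = 0.0000
Node u (S = 105): V_u = e^(−0.06)·[0.4523·103.8194 + 0.5477·22.6822] = 55.9222
Node d (S = 49): V_d = e^(−0.06)·[0.4523·22.6822 + 0.5477·0.0000] = 9.6616
Node 0 (S = 70): V_0 = e^(−0.06)·[0.4523·55.9222 + 0.5477·9.6616] = 28.8039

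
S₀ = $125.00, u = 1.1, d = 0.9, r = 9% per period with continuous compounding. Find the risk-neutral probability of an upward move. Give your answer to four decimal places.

p = 0.9709

Risk-neutral probability p = (e^0.09 − 0.9)/(1.1 − 0.9) = 0.1942/0.2000 = 0.9709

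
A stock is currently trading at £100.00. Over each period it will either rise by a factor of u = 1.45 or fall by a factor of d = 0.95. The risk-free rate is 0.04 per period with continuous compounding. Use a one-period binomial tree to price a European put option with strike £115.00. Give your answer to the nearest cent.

Risk-neutral probability p = (e^0.04 − 0.95)/(1.45 − 0.95) = 0.0908/0.5000 = 0.1816
Terminal stock prices: S_u = 145, S_d = 95
Terminal payoffs (K − S): max(-30, 0) = 0, max(20, 0) = 20
Node 0 (S = 100): V_0 = e^(−0.04)·[0.1816·0.0000 + 0.8184·20.0000] = 15.7258

£15.73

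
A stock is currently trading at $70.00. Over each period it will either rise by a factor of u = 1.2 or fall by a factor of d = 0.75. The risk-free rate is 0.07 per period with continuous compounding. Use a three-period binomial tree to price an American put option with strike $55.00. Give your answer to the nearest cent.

$1.81

Risk-neutral probability p = (e^0.07 − 0.75)/(1.2 − 0.75) = 0.3225/0.4500 = 0.7167
Terminal stock prices: S_uuu = 121, S_uud = 75.6, S_udd = 47.25, S_ddd = 29.53
Terminal payoffs (K − S): max(-65.96, 0) = 0, max(-20.6, 0) = 0, max(7.75, 0) = 7.75, max(25.47, 0) = 25.47
Node uu (S = 100.8): continuation = e^(−0.07)·[0.7167·0.0000 + 0.2833·0.0000] = 0.0000; exercise value = 0.0000 ≤ continuation, so V_uu = 0.0000
Node ud (S = 63): continuation = e^(−0.07)·[0.7167·0.0000 + 0.2833·7.7500] = 2.0473; exercise value = 0.0000 ≤ continuation, so V_ud = 2.0473
Node dd (S = 39.38): continuation = e^(−0.07)·[0.7167·7.7500 + 0.2833·25.4688] = 11.9067; exercise value = 15.6250 > continuation, so V_dd = 15.6250 (exercise)
Node u (S = 84): continuation = e^(−0.07)·[0.7167·0.0000 + 0.2833·2.0473] = 0.5408; exercise value = 0.0000 ≤ continuation, so V_u = 0.5408
Node d (S = 52.5): continuation = e^(−0.07)·[0.7167·2.0473 + 0.2833·15.6250] = 5.4956; exercise value = 2.5000 ≤ continuation, so V_d = 5.4956
Node 0 (S = 70): continuation = e^(−0.07)·[0.7167·0.5408 + 0.2833·5.4956] = 1.8131; exercise value = 0.0000 ≤ continuation, so V_0 = 1.8131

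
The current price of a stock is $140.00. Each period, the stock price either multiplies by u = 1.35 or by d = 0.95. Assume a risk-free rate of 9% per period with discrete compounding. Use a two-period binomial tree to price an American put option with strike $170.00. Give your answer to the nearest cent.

$30.00

Risk-neutral probability p = (1 + 0.09 − 0.95)/(1.35 − 0.95) = 0.1400/0.4000 = 0.3500
Terminal stock prices: S_uu = 255.2, S_ud = 179.5, S_dd = 126.3
Terminal payoffs (K − S): max(-85.15, 0) = 0, max(-9.55, 0) = 0, max(43.65, 0) = 43.65
Node u (S = 189): continuation = 1/1.09·[0.3500·0.0000 + 0.6500·0.0000] = 0.0000; exercise value = 0.0000 ≤ continuation, so V_u = 0.0000
Node d (S = 133): continuation = 1/1.09·[0.3500·0.0000 + 0.6500·43.6500] = 26.0298; exercise value = 37.0000 > continuation, so V_d = 37.0000 (exercise)
Node 0 (S = 140): continuation = 1/1.09·[0.3500·0.0000 + 0.6500·37.0000] = 22.0642; exercise value = 30.0000 > continuation, so V_0 = 30.0000 (exercise)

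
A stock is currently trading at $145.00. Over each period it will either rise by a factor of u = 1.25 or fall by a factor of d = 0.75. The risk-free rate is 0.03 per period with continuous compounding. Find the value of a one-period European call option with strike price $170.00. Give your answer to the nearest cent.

Risk-neutral probability p = (e^0.03 − 0.75)/(1.25 − 0.75) = 0.2805/0.5000 = 0.5609
Terminal stock prices: S_u = 181.2, S_d = 108.8
Terminal payoffs (S − K): max(11.25, 0) = 11.25, max(-61.25, 0) = 0
Node 0 (S = 145): V_0 = e^(−0.03)·[0.5609·11.2500 + 0.4391·0.0000] = 6.1237

$6.12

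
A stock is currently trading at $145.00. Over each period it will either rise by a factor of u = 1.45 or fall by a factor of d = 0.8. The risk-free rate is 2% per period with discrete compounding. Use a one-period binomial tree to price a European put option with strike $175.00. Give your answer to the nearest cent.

$38.27

Risk-neutral probability p = (1 + 0.02 − 0.8)/(1.45 − 0.8) = 0.2200/0.6500 = 0.3385
Terminal stock prices: S_u = 210.2, S_d = 116
Terminal payoffs (K − S): max(-35.25, 0) = 0, max(59, 0) = 59
Node 0 (S = 145): V_0 = 1/1.02·[0.3385·0.0000 + 0.6615·59.0000] = 38.2655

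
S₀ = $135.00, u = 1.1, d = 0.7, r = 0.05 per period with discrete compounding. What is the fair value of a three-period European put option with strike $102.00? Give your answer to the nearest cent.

$1.13

Risk-neutral probability p = (1 + 0.05 − 0.7)/(1.1 − 0.7) = 0.3500/0.4000 = 0.8750
Terminal stock prices: S_uuu = 179.7, S_uud = 114.3, S_udd = 72.76, S_ddd = 46.3
Terminal payoffs (K − S): max(-77.69, 0) = 0, max(-12.35, 0) = 0, max(29.24, 0) = 29.24, max(55.7, 0) = 55.7
Node uu (S = 163.4): V_uu = 1/1.05·[0.8750·0.0000 + 0.1250·0.0000] = 0.0000
Node ud (S = 103.9): V_ud = 1/1.05·[0.8750·0.0000 + 0.1250·29.2350] = 3.4804
Node dd (S = 66.15): V_dd = 1/1.05·[0.8750·29.2350 + 0.1250·55.6950] = 30.9929
Node u (S = 148.5): V_u = 1/1.05·[0.8750·0.0000 + 0.1250·3.4804] = 0.4143
Node d (S = 94.5): V_d = 1/1.05·[0.8750·3.4804 + 0.1250·30.9929] = 6.5899
Node 0 (S = 135): V_0 = 1/1.05·[0.8750·0.4143 + 0.1250·6.5899] = 1.1298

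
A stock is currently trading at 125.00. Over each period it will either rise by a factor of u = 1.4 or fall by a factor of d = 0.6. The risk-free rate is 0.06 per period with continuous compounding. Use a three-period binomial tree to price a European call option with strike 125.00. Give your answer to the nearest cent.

Risk-neutral probability p = (e^0.06 − 0.6)/(1.4 − 0.6) = 0.4618/0.8000 = 0.5773
Terminal stock prices: S_uuu = 343, S_uud = 147, S_udd = 63, S_ddd = 27
Terminal payoffs (S − K): max(218, 0) = 218, max(22, 0) = 22, max(-62, 0) = 0, max(-98, 0) = 0
Node uu (S = 245): V_uu = e^(−0.06)·[0.5773·218.0000 + 0.4227·22.0000] = 127.2794
Node ud (S = 105): V_ud = e^(−0.06)·[0.5773·22.0000 + 0.4227·0.0000] = 11.9609
Node dd (S = 45): V_dd = e^(−0.06)·[0.5773·0.0000 + 0.4227·0.0000] = 0.0000
Node u (S = 175): V_u = e^(−0.06)·[0.5773·127.2794 + 0.4227·11.9609] = 73.9603
Node d (S = 75): V_d = e^(−0.06)·[0.5773·11.9609 + 0.4227·0.0000] = 6.5029
Node 0 (S = 125): V_0 = e^(−0.06)·[0.5773·73.9603 + 0.4227·6.5029] = 42.7992

42.80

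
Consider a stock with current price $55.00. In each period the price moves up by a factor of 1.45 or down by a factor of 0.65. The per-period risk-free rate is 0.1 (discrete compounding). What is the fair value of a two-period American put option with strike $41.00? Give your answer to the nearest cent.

$2.81

Risk-neutral probability p = (1 + 0.1 − 0.65)/(1.45 − 0.65) = 0.4500/0.8000 = 0.5625
Terminal stock prices: S_uu = 115.6, S_ud = 51.84, S_dd = 23.24
Terminal payoffs (K − S): max(-74.64, 0) = 0, max(-10.84, 0) = 0, max(17.76, 0) = 17.76
Node u (S = 79.75): continuation = 1/1.1·[0.5625·0.0000 + 0.4375·0.0000] = 0.0000; exercise value = 0.0000 ≤ continuation, so V_u = 0.0000
Node d (S = 35.75): continuation = 1/1.1·[0.5625·0.0000 + 0.4375·17.7625] = 7.0646; exercise value = 5.2500 ≤ continuation, so V_d = 7.0646
Node 0 (S = 55): continuation = 1/1.1·[0.5625·0.0000 + 0.4375·7.0646] = 2.8098; exercise value = 0.0000 ≤ continuation, so V_0 = 2.8098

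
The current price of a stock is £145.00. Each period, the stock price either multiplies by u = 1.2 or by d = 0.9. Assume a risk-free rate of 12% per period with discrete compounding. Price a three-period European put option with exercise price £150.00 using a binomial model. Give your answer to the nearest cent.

£1.61

Risk-neutral probability p = (1 + 0.12 − 0.9)/(1.2 − 0.9) = 0.2200/0.3000 = 0.7333
Terminal stock prices: S_uuu = 250.6, S_uud = 187.9, S_udd = 140.9, S_ddd = 105.7
Terminal payoffs (K − S): max(-100.6, 0) = 0, max(-37.92, 0) = 0, max(9.06, 0) = 9.06, max(44.29, 0) = 44.29
Node uu (S = 208.8): V_uu = 1/1.12·[0.7333·0.0000 + 0.2667·0.0000] = 0.0000
Node ud (S = 156.6): V_ud = 1/1.12·[0.7333·0.0000 + 0.2667·9.0600] = 2.1571
Node dd (S = 117.5): V_dd = 1/1.12·[0.7333·9.0600 + 0.2667·44.2950] = 16.4786
Node u (S = 174): V_u = 1/1.12·[0.7333·0.0000 + 0.2667·2.1571] = 0.5136
Node d (S = 130.5): V_d = 1/1.12·[0.7333·2.1571 + 0.2667·16.4786] = 5.3359
Node 0 (S = 145): V_0 = 1/1.12·[0.7333·0.5136 + 0.2667·5.3359] = 1.6067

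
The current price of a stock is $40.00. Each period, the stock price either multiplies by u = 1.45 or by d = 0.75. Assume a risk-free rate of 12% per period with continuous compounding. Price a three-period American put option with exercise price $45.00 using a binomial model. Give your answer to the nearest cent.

$7.12

Risk-neutral probability p = (e^0.12 − 0.75)/(1.45 − 0.75) = 0.3775/0.7000 = 0.5393
Terminal stock prices: S_uuu = 121.9, S_uud = 63.07, S_udd = 32.62, S_ddd = 16.88
Terminal payoffs (K − S): max(-76.94, 0) = 0, max(-18.07, 0) = 0, max(12.38, 0) = 12.38, max(28.12, 0) = 28.12
Node uu (S = 84.1): continuation = e^(−0.12)·[0.5393·0.0000 + 0.4607·0.0000] = 0.0000; exercise value = 0.0000 ≤ continuation, so V_uu = 0.0000
Node ud (S = 43.5): continuation = e^(−0.12)·[0.5393·0.0000 + 0.4607·12.3750] = 5.0567; exercise value = 1.5000 ≤ continuation, so V_ud = 5.0567
Node dd (S = 22.5): continuation = e^(−0.12)·[0.5393·12.3750 + 0.4607·28.1250] = 17.4114; exercise value = 22.5000 > continuation, so V_dd = 22.5000 (exercise)
Node u (S = 58): continuation = e^(−0.12)·[0.5393·0.0000 + 0.4607·5.0567] = 2.0663; exercise value = 0.0000 ≤ continuation, so V_u = 2.0663
Node d (S = 30): continuation = e^(−0.12)·[0.5393·5.0567 + 0.4607·22.5000] = 11.6126; exercise value = 15.0000 > continuation, so V_d = 15.0000 (exercise)
Node 0 (S = 40): continuation = e^(−0.12)·[0.5393·2.0663 + 0.4607·15.0000] = 7.1176; exercise value = 5.0000 ≤ continuation, so V_0 = 7.1176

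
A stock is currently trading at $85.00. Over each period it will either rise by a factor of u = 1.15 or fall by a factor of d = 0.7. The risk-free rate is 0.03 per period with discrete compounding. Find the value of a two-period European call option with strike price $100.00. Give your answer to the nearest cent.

$6.29

Risk-neutral probability p = (1 + 0.03 − 0.7)/(1.15 − 0.7) = 0.3300/0.4500 = 0.7333
Terminal stock prices: S_uu = 112.4, S_ud = 68.42, S_dd = 41.65
Terminal payoffs (S − K): max(12.41, 0) = 12.41, max(-31.58, 0) = 0, max(-58.35, 0) = 0
Node u (S = 97.75): V_u = 1/1.03·[0.7333·12.4125 + 0.2667·0.0000] = 8.8374
Node d (S = 59.5): V_d = 1/1.03·[0.7333·0.0000 + 0.2667·0.0000] = 0.0000
Node 0 (S = 85): V_0 = 1/1.03·[0.7333·8.8374 + 0.2667·0.0000] = 6.2920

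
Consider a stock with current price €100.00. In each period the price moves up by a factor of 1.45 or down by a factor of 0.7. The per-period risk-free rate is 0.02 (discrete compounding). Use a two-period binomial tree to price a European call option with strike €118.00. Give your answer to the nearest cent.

Risk-neutral probability p = (1 + 0.02 − 0.7)/(1.45 − 0.7) = 0.3200/0.7500 = 0.4267
Terminal stock prices: S_uu = 210.2, S_ud = 101.5, S_dd = 49
Terminal payoffs (S − K): max(92.25, 0) = 92.25, max(-16.5, 0) = 0, max(-69, 0) = 0
Node u (S = 145): V_u = 1/1.02·[0.4267·92.2500 + 0.5733·0.0000] = 38.5882
Node d (S = 70): V_d = 1/1.02·[0.4267·0.0000 + 0.5733·0.0000] = 0.0000
Node 0 (S = 100): V_0 = 1/1.02·[0.4267·38.5882 + 0.5733·0.0000] = 16.1415

€16.14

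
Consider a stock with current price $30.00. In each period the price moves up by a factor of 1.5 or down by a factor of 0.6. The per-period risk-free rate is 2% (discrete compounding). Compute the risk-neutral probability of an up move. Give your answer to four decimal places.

p = 0.4667

Risk-neutral probability p = (1 + 0.02 − 0.6)/(1.5 − 0.6) = 0.4200/0.9000 = 0.4667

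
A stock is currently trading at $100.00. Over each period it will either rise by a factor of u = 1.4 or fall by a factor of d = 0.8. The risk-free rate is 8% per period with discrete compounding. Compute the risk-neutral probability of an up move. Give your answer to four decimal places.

Risk-neutral probability p = (1 + 0.08 − 0.8)/(1.4 − 0.8) = 0.2800/0.6000 = 0.4667

p = 0.4667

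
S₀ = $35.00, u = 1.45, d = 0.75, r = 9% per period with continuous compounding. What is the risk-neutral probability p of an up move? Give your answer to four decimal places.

p = 0.4917

Risk-neutral probability p = (e^0.09 − 0.75)/(1.45 − 0.75) = 0.3442/0.7000 = 0.4917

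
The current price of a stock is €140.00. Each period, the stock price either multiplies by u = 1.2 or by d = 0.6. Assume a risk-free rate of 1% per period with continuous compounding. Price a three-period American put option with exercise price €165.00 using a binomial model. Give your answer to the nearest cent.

Risk-neutral probability p = (e^0.01 − 0.6)/(1.2 − 0.6) = 0.4101/0.6000 = 0.6834
Terminal stock prices: S_uuu = 241.9, S_uud = 121, S_udd = 60.48, S_ddd = 30.24
Terminal payoffs (K − S): max(-76.92, 0) = 0, max(44.04, 0) = 44.04, max(104.5, 0) = 104.5, max(134.8, 0) = 134.8
Node uu (S = 201.6): continuation = e^(−0.01)·[0.6834·0.0000 + 0.3166·44.0400] = 13.8036; exercise value = 0.0000 ≤ continuation, so V_uu = 13.8036
Node ud (S = 100.8): continuation = e^(−0.01)·[0.6834·44.0400 + 0.3166·104.5200] = 62.5582; exercise value = 64.2000 > continuation, so V_ud = 64.2000 (exercise)
Node dd (S = 50.4): continuation = e^(−0.01)·[0.6834·104.5200 + 0.3166·134.7600] = 112.9582; exercise value = 114.6000 > continuation, so V_dd = 114.6000 (exercise)
Node u (S = 168): continuation = e^(−0.01)·[0.6834·13.8036 + 0.3166·64.2000] = 29.4621; exercise value = 0.0000 ≤ continuation, so V_u = 29.4621
Node d (S = 84): continuation = e^(−0.01)·[0.6834·64.2000 + 0.3166·114.6000] = 79.3582; exercise value = 81.0000 > continuation, so V_d = 81.0000 (exercise)
Node 0 (S = 140): continuation = e^(−0.01)·[0.6834·29.4621 + 0.3166·81.0000] = 45.3227; exercise value = 25.0000 ≤ continuation, so V_0 = 45.3227

€45.32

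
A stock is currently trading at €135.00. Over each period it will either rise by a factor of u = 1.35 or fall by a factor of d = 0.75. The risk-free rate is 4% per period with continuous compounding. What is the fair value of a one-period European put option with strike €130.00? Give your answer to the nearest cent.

Risk-neutral probability p = (e^0.04 − 0.75)/(1.35 − 0.75) = 0.2908/0.6000 = 0.4847
Terminal stock prices: S_u = 182.2, S_d = 101.2
Terminal payoffs (K − S): max(-52.25, 0) = 0, max(28.75, 0) = 28.75
Node 0 (S = 135): V_0 = e^(−0.04)·[0.4847·0.0000 + 0.5153·28.7500] = 14.2344

€14.23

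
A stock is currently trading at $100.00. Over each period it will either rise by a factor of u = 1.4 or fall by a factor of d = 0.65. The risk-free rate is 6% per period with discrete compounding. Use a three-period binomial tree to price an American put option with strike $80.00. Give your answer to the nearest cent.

Risk-neutral probability p = (1 + 0.06 − 0.65)/(1.4 − 0.65) = 0.4100/0.7500 = 0.5467
Terminal stock prices: S_uuu = 274.4, S_uud = 127.4, S_udd = 59.15, S_ddd = 27.46
Terminal payoffs (K − S): max(-194.4, 0) = 0, max(-47.4, 0) = 0, max(20.85, 0) = 20.85, max(52.54, 0) = 52.54
Node uu (S = 196): continuation = 1/1.06·[0.5467·0.0000 + 0.4533·0.0000] = 0.0000; exercise value = 0.0000 ≤ continuation, so V_uu = 0.0000
Node ud (S = 91): continuation = 1/1.06·[0.5467·0.0000 + 0.4533·20.8500] = 8.9170; exercise value = 0.0000 ≤ continuation, so V_ud = 8.9170
Node dd (S = 42.25): continuation = 1/1.06·[0.5467·20.8500 + 0.4533·52.5375] = 33.2217; exercise value = 37.7500 > continuation, so V_dd = 37.7500 (exercise)
Node u (S = 140): continuation = 1/1.06·[0.5467·0.0000 + 0.4533·8.9170] = 3.8136; exercise value = 0.0000 ≤ continuation, so V_u = 3.8136
Node d (S = 65): continuation = 1/1.06·[0.5467·8.9170 + 0.4533·37.7500] = 20.7433; exercise value = 15.0000 ≤ continuation, so V_d = 20.7433
Node 0 (S = 100): continuation = 1/1.06·[0.5467·3.8136 + 0.4533·20.7433] = 10.8381; exercise value = 0.0000 ≤ continuation, so V_0 = 10.8381

$10.84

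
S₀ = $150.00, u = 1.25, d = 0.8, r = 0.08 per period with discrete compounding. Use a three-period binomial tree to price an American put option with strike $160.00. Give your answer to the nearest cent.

$16.81

Risk-neutral probability p = (1 + 0.08 − 0.8)/(1.25 − 0.8) = 0.2800/0.4500 = 0.6222
Terminal stock prices: S_uuu = 293, S_uud = 187.5, S_udd = 120, S_ddd = 76.8
Terminal payoffs (K − S): max(-133, 0) = 0, max(-27.5, 0) = 0, max(40, 0) = 40, max(83.2, 0) = 83.2
Node uu (S = 234.4): continuation = 1/1.08·[0.6222·0.0000 + 0.3778·0.0000] = 0.0000; exercise value = 0.0000 ≤ continuation, so V_uu = 0.0000
Node ud (S = 150): continuation = 1/1.08·[0.6222·0.0000 + 0.3778·40.0000] = 13.9918; exercise value = 10.0000 ≤ continuation, so V_ud = 13.9918
Node dd (S = 96): continuation = 1/1.08·[0.6222·40.0000 + 0.3778·83.2000] = 52.1481; exercise value = 64.0000 > continuation, so V_dd = 64.0000 (exercise)
Node u (S = 187.5): continuation = 1/1.08·[0.6222·0.0000 + 0.3778·13.9918] = 4.8942; exercise value = 0.0000 ≤ continuation, so V_u = 4.8942
Node d (S = 120): continuation = 1/1.08·[0.6222·13.9918 + 0.3778·64.0000] = 30.4479; exercise value = 40.0000 > continuation, so V_d = 40.0000 (exercise)
Node 0 (S = 150): continuation = 1/1.08·[0.6222·4.8942 + 0.3778·40.0000] = 16.8115; exercise value = 10.0000 ≤ continuation, so V_0 = 16.8115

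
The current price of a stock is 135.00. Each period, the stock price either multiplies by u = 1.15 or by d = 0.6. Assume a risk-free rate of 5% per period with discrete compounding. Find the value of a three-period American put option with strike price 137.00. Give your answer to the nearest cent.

18.75

Risk-neutral probability p = (1 + 0.05 − 0.6)/(1.15 − 0.6) = 0.4500/0.5500 = 0.8182
Terminal stock prices: S_uuu = 205.3, S_uud = 107.1, S_udd = 55.89, S_ddd = 29.16
Terminal payoffs (K − S): max(-68.32, 0) = 0, max(29.88, 0) = 29.88, max(81.11, 0) = 81.11, max(107.8, 0) = 107.8
Node uu (S = 178.5): continuation = 1/1.05·[0.8182·0.0000 + 0.1818·29.8775] = 5.1736; exercise value = 0.0000 ≤ continuation, so V_uu = 5.1736
Node ud (S = 93.15): continuation = 1/1.05·[0.8182·29.8775 + 0.1818·81.1100] = 37.3262; exercise value = 43.8500 > continuation, so V_ud = 43.8500 (exercise)
Node dd (S = 48.6): continuation = 1/1.05·[0.8182·81.1100 + 0.1818·107.8400] = 81.8762; exercise value = 88.4000 > continuation, so V_dd = 88.4000 (exercise)
Node u (S = 155.2): continuation = 1/1.05·[0.8182·5.1736 + 0.1818·43.8500] = 11.6244; exercise value = 0.0000 ≤ continuation, so V_u = 11.6244
Node d (S = 81): continuation = 1/1.05·[0.8182·43.8500 + 0.1818·88.4000] = 49.4762; exercise value = 56.0000 > continuation, so V_d = 56.0000 (exercise)
Node 0 (S = 135): continuation = 1/1.05·[0.8182·11.6244 + 0.1818·56.0000] = 18.7550; exercise value = 2.0000 ≤ continuation, so V_0 = 18.7550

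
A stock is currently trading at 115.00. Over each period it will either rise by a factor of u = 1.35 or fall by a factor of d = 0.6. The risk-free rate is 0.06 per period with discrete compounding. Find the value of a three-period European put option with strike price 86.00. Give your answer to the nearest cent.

Risk-neutral probability p = (1 + 0.06 − 0.6)/(1.35 − 0.6) = 0.4600/0.7500 = 0.6133
Terminal stock prices: S_uuu = 282.9, S_uud = 125.8, S_udd = 55.89, S_ddd = 24.84
Terminal payoffs (K − S): max(-196.9, 0) = 0, max(-39.75, 0) = 0, max(30.11, 0) = 30.11, max(61.16, 0) = 61.16
Node uu (S = 209.6): V_uu = 1/1.06·[0.6133·0.0000 + 0.3867·0.0000] = 0.0000
Node ud (S = 93.15): V_ud = 1/1.06·[0.6133·0.0000 + 0.3867·30.1100] = 10.9835
Node dd (S = 41.4): V_dd = 1/1.06·[0.6133·30.1100 + 0.3867·61.1600] = 39.7321
Node u (S = 155.2): V_u = 1/1.06·[0.6133·0.0000 + 0.3867·10.9835] = 4.0066
Node d (S = 69): V_d = 1/1.06·[0.6133·10.9835 + 0.3867·39.7321] = 20.8487
Node 0 (S = 115): V_0 = 1/1.06·[0.6133·4.0066 + 0.3867·20.8487] = 9.9235

9.92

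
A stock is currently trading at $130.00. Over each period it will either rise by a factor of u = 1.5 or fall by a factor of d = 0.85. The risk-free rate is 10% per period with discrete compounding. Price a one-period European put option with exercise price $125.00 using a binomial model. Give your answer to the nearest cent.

Risk-neutral probability p = (1 + 0.1 − 0.85)/(1.5 − 0.85) = 0.2500/0.6500 = 0.3846
Terminal stock prices: S_u = 195, S_d = 110.5
Terminal payoffs (K − S): max(-70, 0) = 0, max(14.5, 0) = 14.5
Node 0 (S = 130): V_0 = 1/1.1·[0.3846·0.0000 + 0.6154·14.5000] = 8.1119

$8.11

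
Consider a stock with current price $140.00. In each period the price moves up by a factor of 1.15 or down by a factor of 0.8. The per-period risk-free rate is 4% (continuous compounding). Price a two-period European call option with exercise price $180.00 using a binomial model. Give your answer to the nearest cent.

Risk-neutral probability p = (e^0.04 − 0.8)/(1.15 − 0.8) = 0.2408/0.3500 = 0.6880
Terminal stock prices: S_uu = 185.1, S_ud = 128.8, S_dd = 89.6
Terminal payoffs (S − K): max(5.15, 0) = 5.15, max(-51.2, 0) = 0, max(-90.4, 0) = 0
Node u (S = 161): V_u = e^(−0.04)·[0.6880·5.1500 + 0.3120·0.0000] = 3.4044
Node d (S = 112): V_d = e^(−0.04)·[0.6880·0.0000 + 0.3120·0.0000] = 0.0000
Node 0 (S = 140): V_0 = e^(−0.04)·[0.6880·3.4044 + 0.3120·0.0000] = 2.2505

$2.25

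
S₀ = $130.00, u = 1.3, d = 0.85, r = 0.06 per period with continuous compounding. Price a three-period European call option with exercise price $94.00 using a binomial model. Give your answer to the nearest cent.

$53.24

Risk-neutral probability p = (e^0.06 − 0.85)/(1.3 − 0.85) = 0.2118/0.4500 = 0.4707
Terminal stock prices: S_uuu = 285.6, S_uud = 186.7, S_udd = 122.1, S_ddd = 79.84
Terminal payoffs (S − K): max(191.6, 0) = 191.6, max(92.75, 0) = 92.75, max(28.1, 0) = 28.1, max(-14.16, 0) = 0
Node uu (S = 219.7): V_uu = e^(−0.06)·[0.4707·191.6100 + 0.5293·92.7450] = 131.1741
Node ud (S = 143.7): V_ud = e^(−0.06)·[0.4707·92.7450 + 0.5293·28.1025] = 55.1241
Node dd (S = 93.92): V_dd = e^(−0.06)·[0.4707·28.1025 + 0.5293·0.0000] = 12.4588
Node u (S = 169): V_u = e^(−0.06)·[0.4707·131.1741 + 0.5293·55.1241] = 85.6295
Node d (S = 110.5): V_d = e^(−0.06)·[0.4707·55.1241 + 0.5293·12.4588] = 30.6482
Node 0 (S = 130): V_0 = e^(−0.06)·[0.4707·85.6295 + 0.5293·30.6482] = 53.2385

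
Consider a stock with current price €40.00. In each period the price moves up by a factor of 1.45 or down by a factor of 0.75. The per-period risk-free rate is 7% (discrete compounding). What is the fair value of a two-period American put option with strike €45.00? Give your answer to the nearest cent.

€7.94

Risk-neutral probability p = (1 + 0.07 − 0.75)/(1.45 − 0.75) = 0.3200/0.7000 = 0.4571
Terminal stock prices: S_uu = 84.1, S_ud = 43.5, S_dd = 22.5
Terminal payoffs (K − S): max(-39.1, 0) = 0, max(1.5, 0) = 1.5, max(22.5, 0) = 22.5
Node u (S = 58): continuation = 1/1.07·[0.4571·0.0000 + 0.5429·1.5000] = 0.7610; exercise value = 0.0000 ≤ continuation, so V_u = 0.7610
Node d (S = 30): continuation = 1/1.07·[0.4571·1.5000 + 0.5429·22.5000] = 12.0561; exercise value = 15.0000 > continuation, so V_d = 15.0000 (exercise)
Node 0 (S = 40): continuation = 1/1.07·[0.4571·0.7610 + 0.5429·15.0000] = 7.9353; exercise value = 5.0000 ≤ continuation, so V_0 = 7.9353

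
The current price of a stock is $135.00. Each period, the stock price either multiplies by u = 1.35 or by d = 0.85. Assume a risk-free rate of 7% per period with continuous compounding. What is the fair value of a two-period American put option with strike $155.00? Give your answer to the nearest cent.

Risk-neutral probability p = (e^0.07 − 0.85)/(1.35 − 0.85) = 0.2225/0.5000 = 0.4450
Terminal stock prices: S_uu = 246, S_ud = 154.9, S_dd = 97.54
Terminal payoffs (K − S): max(-91.04, 0) = 0, max(0.0875, 0) = 0.0875, max(57.46, 0) = 57.46
Node u (S = 182.2): continuation = e^(−0.07)·[0.4450·0.0000 + 0.5550·0.0875] = 0.0453; exercise value = 0.0000 ≤ continuation, so V_u = 0.0453
Node d (S = 114.8): continuation = e^(−0.07)·[0.4450·0.0875 + 0.5550·57.4625] = 29.7710; exercise value = 40.2500 > continuation, so V_d = 40.2500 (exercise)
Node 0 (S = 135): continuation = e^(−0.07)·[0.4450·0.0453 + 0.5550·40.2500] = 20.8467; exercise value = 20.0000 ≤ continuation, so V_0 = 20.8467

$20.85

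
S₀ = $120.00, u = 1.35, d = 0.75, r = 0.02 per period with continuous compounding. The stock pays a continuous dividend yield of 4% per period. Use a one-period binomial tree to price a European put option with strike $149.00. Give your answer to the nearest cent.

Per-period risk-free factor R = e^0.02 = 1.0202; dividend-adjusted growth = e^(0.02−0.04) = 0.9802.
Risk-neutral probability p = (0.9802 − 0.75)/(1.35 − 0.75) = 0.2302/0.6000 = 0.3837
Terminal stock prices: S_u = 162, S_d = 90
Terminal payoffs (K − S): max(-13, 0) = 0, max(59, 0) = 59
Node 0 (S = 120): V_0 = e^(−0.02)·[0.3837·0.0000 + 0.6163·59.0000] = 35.6437

$35.64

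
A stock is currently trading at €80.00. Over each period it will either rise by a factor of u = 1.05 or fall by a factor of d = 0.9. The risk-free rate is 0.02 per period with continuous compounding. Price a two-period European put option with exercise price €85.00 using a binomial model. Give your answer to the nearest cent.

€3.64

Risk-neutral probability p = (e^0.02 − 0.9)/(1.05 − 0.9) = 0.1202/0.1500 = 0.8013
Terminal stock prices: S_uu = 88.2, S_ud = 75.6, S_dd = 64.8
Terminal payoffs (K − S): max(-3.2, 0) = 0, max(9.4, 0) = 9.4, max(20.2, 0) = 20.2
Node u (S = 84): V_u = e^(−0.02)·[0.8013·0.0000 + 0.1987·9.4000] = 1.8304
Node d (S = 72): V_d = e^(−0.02)·[0.8013·9.4000 + 0.1987·20.2000] = 11.3169
Node 0 (S = 80): V_0 = e^(−0.02)·[0.8013·1.8304 + 0.1987·11.3169] = 3.6414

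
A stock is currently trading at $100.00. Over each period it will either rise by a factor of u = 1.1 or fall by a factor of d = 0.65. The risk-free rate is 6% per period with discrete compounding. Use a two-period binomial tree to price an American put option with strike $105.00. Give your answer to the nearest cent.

Risk-neutral probability p = (1 + 0.06 − 0.65)/(1.1 − 0.65) = 0.4100/0.4500 = 0.9111
Terminal stock prices: S_uu = 121, S_ud = 71.5, S_dd = 42.25
Terminal payoffs (K − S): max(-16, 0) = 0, max(33.5, 0) = 33.5, max(62.75, 0) = 62.75
Node u (S = 110): continuation = 1/1.06·[0.9111·0.0000 + 0.0889·33.5000] = 2.8092; exercise value = 0.0000 ≤ continuation, so V_u = 2.8092
Node d (S = 65): continuation = 1/1.06·[0.9111·33.5000 + 0.0889·62.7500] = 34.0566; exercise value = 40.0000 > continuation, so V_d = 40.0000 (exercise)
Node 0 (S = 100): continuation = 1/1.06·[0.9111·2.8092 + 0.0889·40.0000] = 5.7689; exercise value = 5.0000 ≤ continuation, so V_0 = 5.7689

$5.77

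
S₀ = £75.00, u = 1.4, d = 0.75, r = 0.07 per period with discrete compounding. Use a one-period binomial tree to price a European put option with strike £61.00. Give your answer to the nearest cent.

£2.25

Risk-neutral probability p = (1 + 0.07 − 0.75)/(1.4 − 0.75) = 0.3200/0.6500 = 0.4923
Terminal stock prices: S_u = 105, S_d = 56.25
Terminal payoffs (K − S): max(-44, 0) = 0, max(4.75, 0) = 4.75
Node 0 (S = 75): V_0 = 1/1.07·[0.4923·0.0000 + 0.5077·4.7500] = 2.2538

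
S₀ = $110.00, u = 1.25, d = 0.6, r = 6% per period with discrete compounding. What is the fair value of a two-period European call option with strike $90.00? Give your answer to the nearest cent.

$36.49

Risk-neutral probability p = (1 + 0.06 − 0.6)/(1.25 − 0.6) = 0.4600/0.6500 = 0.7077
Terminal stock prices: S_uu = 171.9, S_ud = 82.5, S_dd = 39.6
Terminal payoffs (S − K): max(81.88, 0) = 81.88, max(-7.5, 0) = 0, max(-50.4, 0) = 0
Node u (S = 137.5): V_u = 1/1.06·[0.7077·81.8750 + 0.2923·0.0000] = 54.6626
Node d (S = 66): V_d = 1/1.06·[0.7077·0.0000 + 0.2923·0.0000] = 0.0000
Node 0 (S = 110): V_0 = 1/1.06·[0.7077·54.6626 + 0.2923·0.0000] = 36.4946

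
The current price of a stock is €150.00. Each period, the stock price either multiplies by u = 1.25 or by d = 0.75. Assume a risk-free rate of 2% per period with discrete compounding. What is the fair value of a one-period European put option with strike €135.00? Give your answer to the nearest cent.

Risk-neutral probability p = (1 + 0.02 − 0.75)/(1.25 − 0.75) = 0.2700/0.5000 = 0.5400
Terminal stock prices: S_u = 187.5, S_d = 112.5
Terminal payoffs (K − S): max(-52.5, 0) = 0, max(22.5, 0) = 22.5
Node 0 (S = 150): V_0 = 1/1.02·[0.5400·0.0000 + 0.4600·22.5000] = 10.1471

€10.15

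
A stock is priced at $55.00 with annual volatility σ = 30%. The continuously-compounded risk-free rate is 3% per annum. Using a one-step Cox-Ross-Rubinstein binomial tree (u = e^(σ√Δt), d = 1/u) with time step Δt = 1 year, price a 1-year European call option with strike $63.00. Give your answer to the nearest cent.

CRR parameters: u = e^(σ√Δt) = e^(0.3·√1) = 1.3499, d = 1/u = 0.7408
Per-period rate: rΔt = 0.03·1 = 0.03, so R = e^0.03 = 1.0305
Risk-neutral probability p = (e^0.03 − 0.7408)/(1.3499 − 0.7408) = 0.2896/0.6090 = 0.4756
Terminal stock prices: S_u = 74.24, S_d = 40.75
Terminal payoffs (S − K): max(11.24, 0) = 11.24, max(-22.25, 0) = 0
Node 0 (S = 55): V_0 = e^(−0.03)·[0.4756·11.2422 + 0.5244·0.0000] = 5.1884

$5.19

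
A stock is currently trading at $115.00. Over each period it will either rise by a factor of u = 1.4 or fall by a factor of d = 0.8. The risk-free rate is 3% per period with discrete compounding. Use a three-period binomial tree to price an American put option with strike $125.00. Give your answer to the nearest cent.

Risk-neutral probability p = (1 + 0.03 − 0.8)/(1.4 − 0.8) = 0.2300/0.6000 = 0.3833
Terminal stock prices: S_uuu = 315.6, S_uud = 180.3, S_udd = 103, S_ddd = 58.88
Terminal payoffs (K − S): max(-190.6, 0) = 0, max(-55.32, 0) = 0, max(21.96, 0) = 21.96, max(66.12, 0) = 66.12
Node uu (S = 225.4): continuation = 1/1.03·[0.3833·0.0000 + 0.6167·0.0000] = 0.0000; exercise value = 0.0000 ≤ continuation, so V_uu = 0.0000
Node ud (S = 128.8): continuation = 1/1.03·[0.3833·0.0000 + 0.6167·21.9600] = 13.1476; exercise value = 0.0000 ≤ continuation, so V_ud = 13.1476
Node dd (S = 73.6): continuation = 1/1.03·[0.3833·21.9600 + 0.6167·66.1200] = 47.7592; exercise value = 51.4000 > continuation, so V_dd = 51.4000 (exercise)
Node u (S = 161): continuation = 1/1.03·[0.3833·0.0000 + 0.6167·13.1476] = 7.8715; exercise value = 0.0000 ≤ continuation, so V_u = 7.8715
Node d (S = 92): continuation = 1/1.03·[0.3833·13.1476 + 0.6167·51.4000] = 35.6666; exercise value = 33.0000 ≤ continuation, so V_d = 35.6666
Node 0 (S = 115): continuation = 1/1.03·[0.3833·7.8715 + 0.6167·35.6666] = 24.2833; exercise value = 10.0000 ≤ continuation, so V_0 = 24.2833

$24.28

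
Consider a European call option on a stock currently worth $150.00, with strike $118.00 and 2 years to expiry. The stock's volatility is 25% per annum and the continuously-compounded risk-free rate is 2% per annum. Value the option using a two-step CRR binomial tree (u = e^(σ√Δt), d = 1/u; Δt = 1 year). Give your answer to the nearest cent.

CRR parameters: u = e^(σ√Δt) = e^(0.25·√1) = 1.2840, d = 1/u = 0.7788
Per-period rate: rΔt = 0.02·1 = 0.02, so R = e^0.02 = 1.0202
Risk-neutral probability p = (e^0.02 − 0.7788)/(1.2840 − 0.7788) = 0.2414/0.5052 = 0.4778
Terminal stock prices: S_uu = 247.3, S_ud = 150, S_dd = 90.98
Terminal payoffs (S − K): max(129.3, 0) = 129.3, max(32, 0) = 32, max(-27.02, 0) = 0
Node u (S = 192.6): V_u = e^(−0.02)·[0.4778·129.3082 + 0.5222·32.0000] = 76.9404
Node d (S = 116.8): V_d = e^(−0.02)·[0.4778·32.0000 + 0.5222·0.0000] = 14.9871
Node 0 (S = 150): V_0 = e^(−0.02)·[0.4778·76.9404 + 0.5222·14.9871] = 43.7060

$43.71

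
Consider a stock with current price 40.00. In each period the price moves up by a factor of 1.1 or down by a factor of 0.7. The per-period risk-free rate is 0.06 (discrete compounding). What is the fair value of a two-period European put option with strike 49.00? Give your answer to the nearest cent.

3.61

Risk-neutral probability p = (1 + 0.06 − 0.7)/(1.1 − 0.7) = 0.3600/0.4000 = 0.9000
Terminal stock prices: S_uu = 48.4, S_ud = 30.8, S_dd = 19.6
Terminal payoffs (K − S): max(0.6, 0) = 0.6, max(18.2, 0) = 18.2, max(29.4, 0) = 29.4
Node u (S = 44): V_u = 1/1.06·[0.9000·0.6000 + 0.1000·18.2000] = 2.2264
Node d (S = 28): V_d = 1/1.06·[0.9000·18.2000 + 0.1000·29.4000] = 18.2264
Node 0 (S = 40): V_0 = 1/1.06·[0.9000·2.2264 + 0.1000·18.2264] = 3.6098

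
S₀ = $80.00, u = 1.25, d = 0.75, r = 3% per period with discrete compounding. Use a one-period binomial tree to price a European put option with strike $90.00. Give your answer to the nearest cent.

Risk-neutral probability p = (1 + 0.03 − 0.75)/(1.25 − 0.75) = 0.2800/0.5000 = 0.5600
Terminal stock prices: S_u = 100, S_d = 60
Terminal payoffs (K − S): max(-10, 0) = 0, max(30, 0) = 30
Node 0 (S = 80): V_0 = 1/1.03·[0.5600·0.0000 + 0.4400·30.0000] = 12.8155

$12.82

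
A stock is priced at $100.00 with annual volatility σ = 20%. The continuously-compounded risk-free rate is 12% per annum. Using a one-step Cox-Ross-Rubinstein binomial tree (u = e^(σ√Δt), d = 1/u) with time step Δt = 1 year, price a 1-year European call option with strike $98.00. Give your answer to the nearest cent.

CRR parameters: u = e^(σ√Δt) = e^(0.2·√1) = 1.2214, d = 1/u = 0.8187
Per-period rate: rΔt = 0.12·1 = 0.12, so R = e^0.12 = 1.1275
Risk-neutral probability p = (e^0.12 − 0.8187)/(1.2214 − 0.8187) = 0.3088/0.4027 = 0.7668
Terminal stock prices: S_u = 122.1, S_d = 81.87
Terminal payoffs (S − K): max(24.14, 0) = 24.14, max(-16.13, 0) = 0
Node 0 (S = 100): V_0 = e^(−0.12)·[0.7668·24.1403 + 0.2332·0.0000] = 16.4174

$16.42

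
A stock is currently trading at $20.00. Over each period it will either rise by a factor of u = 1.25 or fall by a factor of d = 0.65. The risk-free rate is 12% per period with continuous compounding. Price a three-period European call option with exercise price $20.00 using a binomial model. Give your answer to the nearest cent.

$6.79

Risk-neutral probability p = (e^0.12 − 0.65)/(1.25 − 0.65) = 0.4775/0.6000 = 0.7958
Terminal stock prices: S_uuu = 39.06, S_uud = 20.31, S_udd = 10.56, S_ddd = 5.492
Terminal payoffs (S − K): max(19.06, 0) = 19.06, max(0.3125, 0) = 0.3125, max(-9.437, 0) = 0, max(-14.51, 0) = 0
Node uu (S = 31.25): V_uu = e^(−0.12)·[0.7958·19.0625 + 0.2042·0.3125] = 13.5116
Node ud (S = 16.25): V_ud = e^(−0.12)·[0.7958·0.3125 + 0.2042·0.0000] = 0.2206
Node dd (S = 8.45): V_dd = e^(−0.12)·[0.7958·0.0000 + 0.2042·0.0000] = 0.0000
Node u (S = 25): V_u = e^(−0.12)·[0.7958·13.5116 + 0.2042·0.2206] = 9.5769
Node d (S = 13): V_d = e^(−0.12)·[0.7958·0.2206 + 0.2042·0.0000] = 0.1557
Node 0 (S = 20): V_0 = e^(−0.12)·[0.7958·9.5769 + 0.2042·0.1557] = 6.7879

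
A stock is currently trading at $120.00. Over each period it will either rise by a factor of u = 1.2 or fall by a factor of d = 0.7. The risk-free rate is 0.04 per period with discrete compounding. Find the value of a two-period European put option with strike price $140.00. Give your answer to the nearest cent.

$23.46

Risk-neutral probability p = (1 + 0.04 − 0.7)/(1.2 − 0.7) = 0.3400/0.5000 = 0.6800
Terminal stock prices: S_uu = 172.8, S_ud = 100.8, S_dd = 58.8
Terminal payoffs (K − S): max(-32.8, 0) = 0, max(39.2, 0) = 39.2, max(81.2, 0) = 81.2
Node u (S = 144): V_u = 1/1.04·[0.6800·0.0000 + 0.3200·39.2000] = 12.0615
Node d (S = 84): V_d = 1/1.04·[0.6800·39.2000 + 0.3200·81.2000] = 50.6154
Node 0 (S = 120): V_0 = 1/1.04·[0.6800·12.0615 + 0.3200·50.6154] = 23.4604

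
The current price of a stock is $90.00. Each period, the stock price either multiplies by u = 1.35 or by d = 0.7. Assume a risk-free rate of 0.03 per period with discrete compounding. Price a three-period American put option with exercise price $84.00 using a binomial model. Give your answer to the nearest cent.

$14.63

Risk-neutral probability p = (1 + 0.03 − 0.7)/(1.35 − 0.7) = 0.3300/0.6500 = 0.5077
Terminal stock prices: S_uuu = 221.4, S_uud = 114.8, S_udd = 59.53, S_ddd = 30.87
Terminal payoffs (K − S): max(-137.4, 0) = 0, max(-30.82, 0) = 0, max(24.47, 0) = 24.47, max(53.13, 0) = 53.13
Node uu (S = 164): continuation = 1/1.03·[0.5077·0.0000 + 0.4923·0.0000] = 0.0000; exercise value = 0.0000 ≤ continuation, so V_uu = 0.0000
Node ud (S = 85.05): continuation = 1/1.03·[0.5077·0.0000 + 0.4923·24.4650] = 11.6935; exercise value = 0.0000 ≤ continuation, so V_ud = 11.6935
Node dd (S = 44.1): continuation = 1/1.03·[0.5077·24.4650 + 0.4923·53.1300] = 37.4534; exercise value = 39.9000 > continuation, so V_dd = 39.9000 (exercise)
Node u (S = 121.5): continuation = 1/1.03·[0.5077·0.0000 + 0.4923·11.6935] = 5.5891; exercise value = 0.0000 ≤ continuation, so V_u = 5.5891
Node d (S = 63): continuation = 1/1.03·[0.5077·11.6935 + 0.4923·39.9000] = 24.8347; exercise value = 21.0000 ≤ continuation, so V_d = 24.8347
Node 0 (S = 90): continuation = 1/1.03·[0.5077·5.5891 + 0.4923·24.8347] = 14.6251; exercise value = 0.0000 ≤ continuation, so V_0 = 14.6251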